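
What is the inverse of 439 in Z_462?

Apply the Euclidean algorithm and back-substitute:
462 = 1·439 + 23
439 = 19·23 + 2
23 = 11·2 + 1
2 = 2·1 + 0
gcd(439, 462) = 1, so the inverse exists.
Back-substitute for 1:
1 = 1·23 − 11·2
  = −11·439 + 210·23
  = 210·462 − 221·439
So 439⁻¹ ≡ −221 ≡ 241 (mod 462).

241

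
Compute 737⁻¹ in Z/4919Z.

Run the extended Euclidean algorithm:
4919 = 6·737 + 497
737 = 1·497 + 240
497 = 2·240 + 17
240 = 14·17 + 2
17 = 8·2 + 1
2 = 2·1 + 0
gcd(737, 4919) = 1, so the inverse exists.
Back-substitute for 1:
1 = 1·17 − 8·2
  = −8·240 + 113·17
  = 113·497 − 234·240
  = −234·737 + 347·497
  = 347·4919 − 2316·737
So 737⁻¹ ≡ −2316 ≡ 2603 (mod 4919).

2603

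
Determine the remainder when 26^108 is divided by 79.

67

By square-and-multiply:
108 in binary is 1101100, i.e. 108 = 64 + 32 + 8 + 4.
26^1 ≡ 26 (mod 79)
26^2 ≡ 26^2 = 676 ≡ 44 (mod 79)
26^4 ≡ 44^2 = 1936 ≡ 40 (mod 79)
26^8 ≡ 40^2 = 1600 ≡ 20 (mod 79)
26^16 ≡ 20^2 = 400 ≡ 5 (mod 79)
26^32 ≡ 5^2 = 25 (mod 79)
26^64 ≡ 25^2 = 625 ≡ 72 (mod 79)
26^108 = 26^64 · 26^32 · 26^8 · 26^4 ≡ 72 · 25 · 20 · 40 (mod 79).
Accumulate the product:
72 · 25 = 1800 ≡ 62
62 · 20 = 1240 ≡ 55
55 · 40 = 2200 ≡ 67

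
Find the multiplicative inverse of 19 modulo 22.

22 = 1*19 + 3
19 = 6*3 + 1
3 = 3*1 + 0
gcd(19, 22) = 1, so the inverse exists.
Back-substitute for 1:
1 = 1*19 − 6*3
  = −6*22 + 7*19
So 19⁻¹ ≡ 7 (mod 22).

7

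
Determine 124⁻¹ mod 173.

60

173 = 1*124 + 49
124 = 2*49 + 26
49 = 1*26 + 23
26 = 1*23 + 3
23 = 7*3 + 2
3 = 1*2 + 1
2 = 2*1 + 0
gcd(124, 173) = 1, so the inverse exists.
Bézout: 1 = −43*173 + 60*124.
So 124⁻¹ ≡ 60 (mod 173).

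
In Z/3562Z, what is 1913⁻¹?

3562 = 1*1913 + 1649
1913 = 1*1649 + 264
1649 = 6*264 + 65
264 = 4*65 + 4
65 = 16*4 + 1
4 = 4*1 + 0
gcd(1913, 3562) = 1, so the inverse exists.
Back-substitute for 1:
1 = 1*65 − 16*4
  = −16*264 + 65*65
  = 65*1649 − 406*264
  = −406*1913 + 471*1649
  = 471*3562 − 877*1913
So 1913⁻¹ ≡ −877 ≡ 2685 (mod 3562).

2685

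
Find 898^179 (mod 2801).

2725

By square-and-multiply:
179 in binary is 10110011, i.e. 179 = 128 + 32 + 16 + 2 + 1.
898^1 ≡ 898 (mod 2801)
898^2 ≡ 898^2 = 806404 ≡ 2517 (mod 2801)
898^4 ≡ 2517^2 = 6335289 ≡ 2228 (mod 2801)
898^8 ≡ 2228^2 = 4963984 ≡ 612 (mod 2801)
898^16 ≡ 612^2 = 374544 ≡ 2011 (mod 2801)
898^32 ≡ 2011^2 = 4044121 ≡ 2278 (mod 2801)
898^64 ≡ 2278^2 = 5189284 ≡ 1832 (mod 2801)
898^128 ≡ 1832^2 = 3356224 ≡ 626 (mod 2801)
898^179 = 898^128 × 898^32 × 898^16 × 898^2 × 898^1 ≡ 626 × 2278 × 2011 × 2517 × 898 (mod 2801).
Accumulate the product:
626 × 2278 = 1426028 ≡ 319
319 × 2011 = 641509 ≡ 80
80 × 2517 = 201360 ≡ 2489
2489 × 898 = 2235122 ≡ 2725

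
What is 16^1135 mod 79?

45

By square-and-multiply:
16^1 ≡ 16 (mod 79)
16^2 ≡ 16^2 = 256 ≡ 19 (mod 79)
16^4 ≡ 19^2 = 361 ≡ 45 (mod 79)
16^8 ≡ 45^2 = 2025 ≡ 50 (mod 79)
16^16 ≡ 50^2 = 2500 ≡ 51 (mod 79)
16^32 ≡ 51^2 = 2601 ≡ 73 (mod 79)
16^64 ≡ 73^2 = 5329 ≡ 36 (mod 79)
16^128 ≡ 36^2 = 1296 ≡ 32 (mod 79)
16^256 ≡ 32^2 = 1024 ≡ 76 (mod 79)
16^512 ≡ 76^2 = 5776 ≡ 9 (mod 79)
16^1024 ≡ 9^2 = 81 ≡ 2 (mod 79)
16^1135 = 16^1024 × 16^64 × 16^32 × 16^8 × 16^4 × 16^2 × 16^1 ≡ 2 × 36 × 73 × 50 × 45 × 19 × 16 (mod 79).
Accumulate the product:
2 × 36 = 72
72 × 73 = 5256 ≡ 42
42 × 50 = 2100 ≡ 46
46 × 45 = 2070 ≡ 16
16 × 19 = 304 ≡ 67
67 × 16 = 1072 ≡ 45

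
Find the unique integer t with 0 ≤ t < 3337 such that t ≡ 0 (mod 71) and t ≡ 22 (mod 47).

3124

71⁻¹ mod 47: 71×2 ≡ 1 (mod 47), so 71⁻¹ ≡ 2.
t = 0 + 71×((22 − 0)×2 mod 47) = 0 + 71×44 = 3124.
Check: 3124 mod 71 = 0, 3124 mod 47 = 22. ✓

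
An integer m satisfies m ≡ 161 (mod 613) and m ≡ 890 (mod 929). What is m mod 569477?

613⁻¹ mod 929: 613*391 ≡ 1 (mod 929), so 613⁻¹ ≡ 391.
m = 161 + 613*((890 − 161)*391 mod 929) = 161 + 613*765 = 469106.

469106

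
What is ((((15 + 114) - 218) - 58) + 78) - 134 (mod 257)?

15 + 114 = 129
129 - 218 = -89 ≡ 168 (mod 257)
168 - 58 = 110
110 + 78 = 188
188 - 134 = 54

54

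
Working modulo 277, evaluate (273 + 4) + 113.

113

273 + 4 = 277 ≡ 0 (mod 277)
0 + 113 = 113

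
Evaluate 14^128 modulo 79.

Using repeated squaring:
14^1 ≡ 14 (mod 79)
14^2 ≡ 14^2 = 196 ≡ 38 (mod 79)
14^4 ≡ 38^2 = 1444 ≡ 22 (mod 79)
14^8 ≡ 22^2 = 484 ≡ 10 (mod 79)
14^16 ≡ 10^2 = 100 ≡ 21 (mod 79)
14^32 ≡ 21^2 = 441 ≡ 46 (mod 79)
14^64 ≡ 46^2 = 2116 ≡ 62 (mod 79)
14^128 ≡ 62^2 = 3844 ≡ 52 (mod 79)
So 14^128 ≡ 52 (mod 79).

52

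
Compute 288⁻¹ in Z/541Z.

By the extended Euclidean algorithm:
541 = 1*288 + 253
288 = 1*253 + 35
253 = 7*35 + 8
35 = 4*8 + 3
8 = 2*3 + 2
3 = 1*2 + 1
2 = 2*1 + 0
gcd(288, 541) = 1, so the inverse exists.
Back-substitute for 1:
1 = 1*3 − 1*2
  = −1*8 + 3*3
  = 3*35 − 13*8
  = −13*253 + 94*35
  = 94*288 − 107*253
  = −107*541 + 201*288
So 288⁻¹ ≡ 201 (mod 541).

201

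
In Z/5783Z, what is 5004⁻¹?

1069

5783 = 1*5004 + 779
5004 = 6*779 + 330
779 = 2*330 + 119
330 = 2*119 + 92
119 = 1*92 + 27
92 = 3*27 + 11
27 = 2*11 + 5
11 = 2*5 + 1
5 = 5*1 + 0
gcd(5004, 5783) = 1, so the inverse exists.
Bézout: 1 = −925*5783 + 1069*5004.
So 5004⁻¹ ≡ 1069 (mod 5783).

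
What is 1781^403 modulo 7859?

Compute successive squares:
1781^1 ≡ 1781 (mod 7859)
1781^2 ≡ 1781^2 = 3171961 ≡ 4784 (mod 7859)
1781^4 ≡ 4784^2 = 22886656 ≡ 1248 (mod 7859)
1781^8 ≡ 1248^2 = 1557504 ≡ 1422 (mod 7859)
1781^16 ≡ 1422^2 = 2022084 ≡ 2321 (mod 7859)
1781^32 ≡ 2321^2 = 5387041 ≡ 3626 (mod 7859)
1781^64 ≡ 3626^2 = 13147876 ≡ 7628 (mod 7859)
1781^128 ≡ 7628^2 = 58186384 ≡ 6207 (mod 7859)
1781^256 ≡ 6207^2 = 38526849 ≡ 2031 (mod 7859)
1781^403 = 1781^256 * 1781^128 * 1781^16 * 1781^2 * 1781^1 ≡ 2031 * 6207 * 2321 * 4784 * 1781 (mod 7859).
Accumulate the product:
2031 * 6207 = 12606417 ≡ 581
581 * 2321 = 1348501 ≡ 4612
4612 * 4784 = 22063808 ≡ 3595
3595 * 1781 = 6402695 ≡ 5469

5469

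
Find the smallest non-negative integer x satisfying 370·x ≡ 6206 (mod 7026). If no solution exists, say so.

3131

gcd(370, 7026) = 2, and 2 | 6206, so solutions exist.
Divide through by 2: 185·x ≡ 3103 (mod 3513).
185⁻¹ ≡ 1766 (mod 3513).
x ≡ 1766·3103 ≡ 3131 (mod 3513).
The smallest non-negative solution is x = 3131.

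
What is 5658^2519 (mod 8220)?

Using repeated squaring:
2519 in binary is 100111010111, i.e. 2519 = 2048 + 256 + 128 + 64 + 16 + 4 + 2 + 1.
5658^1 ≡ 5658 (mod 8220)
5658^2 ≡ 5658^2 = 32012964 ≡ 4284 (mod 8220)
5658^4 ≡ 4284^2 = 18352656 ≡ 5616 (mod 8220)
5658^8 ≡ 5616^2 = 31539456 ≡ 7536 (mod 8220)
5658^16 ≡ 7536^2 = 56791296 ≡ 7536 (mod 8220)
5658^32 ≡ 7536^2 = 56791296 ≡ 7536 (mod 8220)
5658^64 ≡ 7536^2 = 56791296 ≡ 7536 (mod 8220)
5658^128 ≡ 7536^2 = 56791296 ≡ 7536 (mod 8220)
5658^256 ≡ 7536^2 = 56791296 ≡ 7536 (mod 8220)
5658^512 ≡ 7536^2 = 56791296 ≡ 7536 (mod 8220)
5658^1024 ≡ 7536^2 = 56791296 ≡ 7536 (mod 8220)
5658^2048 ≡ 7536^2 = 56791296 ≡ 7536 (mod 8220)
5658^2519 = 5658^2048 × 5658^256 × 5658^128 × 5658^64 × 5658^16 × 5658^4 × 5658^2 × 5658^1 ≡ 7536 × 7536 × 7536 × 7536 × 7536 × 5616 × 4284 × 5658 (mod 8220).
Accumulate the product:
7536 × 7536 = 56791296 ≡ 7536
7536 × 7536 = 56791296 ≡ 7536
7536 × 7536 = 56791296 ≡ 7536
7536 × 7536 = 56791296 ≡ 7536
7536 × 5616 = 42322176 ≡ 5616
5616 × 4284 = 24058944 ≡ 7224
7224 × 5658 = 40873392 ≡ 3552

3552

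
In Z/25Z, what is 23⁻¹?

12

Apply the Euclidean algorithm and back-substitute:
25 = 1×23 + 2
23 = 11×2 + 1
2 = 2×1 + 0
gcd(23, 25) = 1, so the inverse exists.
Back-substitute for 1:
1 = 1×23 − 11×2
  = −11×25 + 12×23
So 23⁻¹ ≡ 12 (mod 25).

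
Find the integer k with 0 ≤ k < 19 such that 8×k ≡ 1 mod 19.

19 = 2·8 + 3
8 = 2·3 + 2
3 = 1·2 + 1
2 = 2·1 + 0
gcd(8, 19) = 1, so the inverse exists.
Bézout: 1 = 3·19 − 7·8.
So 8⁻¹ ≡ −7 ≡ 12 (mod 19).

12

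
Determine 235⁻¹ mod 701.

Run the extended Euclidean algorithm:
701 = 2×235 + 231
235 = 1×231 + 4
231 = 57×4 + 3
4 = 1×3 + 1
3 = 3×1 + 0
gcd(235, 701) = 1, so the inverse exists.
Bézout: 1 = −59×701 + 176×235.
So 235⁻¹ ≡ 176 (mod 701).

176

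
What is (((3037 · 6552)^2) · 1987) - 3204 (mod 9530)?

3037 · 6552 = 19898424 ≡ 9314 (mod 9530)
(9314)^2 ≡ 8536 (mod 9530)
8536 · 1987 = 16961032 ≡ 7162 (mod 9530)
7162 - 3204 = 3958

3958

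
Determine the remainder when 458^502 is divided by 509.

324

502 in binary is 111110110, i.e. 502 = 256 + 128 + 64 + 32 + 16 + 4 + 2.
458^1 ≡ 458 (mod 509)
458^2 ≡ 458^2 = 209764 ≡ 56 (mod 509)
458^4 ≡ 56^2 = 3136 ≡ 82 (mod 509)
458^8 ≡ 82^2 = 6724 ≡ 107 (mod 509)
458^16 ≡ 107^2 = 11449 ≡ 251 (mod 509)
458^32 ≡ 251^2 = 63001 ≡ 394 (mod 509)
458^64 ≡ 394^2 = 155236 ≡ 500 (mod 509)
458^128 ≡ 500^2 = 250000 ≡ 81 (mod 509)
458^256 ≡ 81^2 = 6561 ≡ 453 (mod 509)
458^502 = 458^256 * 458^128 * 458^64 * 458^32 * 458^16 * 458^4 * 458^2 ≡ 453 * 81 * 500 * 394 * 251 * 82 * 56 (mod 509).
Accumulate the product:
453 * 81 = 36693 ≡ 45
45 * 500 = 22500 ≡ 104
104 * 394 = 40976 ≡ 256
256 * 251 = 64256 ≡ 122
122 * 82 = 10004 ≡ 333
333 * 56 = 18648 ≡ 324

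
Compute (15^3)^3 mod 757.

65

(15)^3 ≡ 347 (mod 757)
(347)^3 ≡ 65 (mod 757)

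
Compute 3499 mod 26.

3499 = 134*26 + 15, so 3499 ≡ 15 (mod 26).

15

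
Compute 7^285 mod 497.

406

Using repeated squaring:
7^1 ≡ 7 (mod 497)
7^2 ≡ 7^2 = 49 (mod 497)
7^4 ≡ 49^2 = 2401 ≡ 413 (mod 497)
7^8 ≡ 413^2 = 170569 ≡ 98 (mod 497)
7^16 ≡ 98^2 = 9604 ≡ 161 (mod 497)
7^32 ≡ 161^2 = 25921 ≡ 77 (mod 497)
7^64 ≡ 77^2 = 5929 ≡ 462 (mod 497)
7^128 ≡ 462^2 = 213444 ≡ 231 (mod 497)
7^256 ≡ 231^2 = 53361 ≡ 182 (mod 497)
7^285 = 7^256 × 7^16 × 7^8 × 7^4 × 7^1 ≡ 182 × 161 × 98 × 413 × 7 (mod 497).
Accumulate the product:
182 × 161 = 29302 ≡ 476
476 × 98 = 46648 ≡ 427
427 × 413 = 176351 ≡ 413
413 × 7 = 2891 ≡ 406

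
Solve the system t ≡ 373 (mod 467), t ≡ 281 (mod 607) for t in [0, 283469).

467⁻¹ mod 607: 467*13 ≡ 1 (mod 607), so 467⁻¹ ≡ 13.
t = 373 + 467*((281 − 373)*13 mod 607) = 373 + 467*18 = 8779.

8779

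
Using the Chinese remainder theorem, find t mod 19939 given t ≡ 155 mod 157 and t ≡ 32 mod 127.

157⁻¹ mod 127: 157×72 ≡ 1 (mod 127), so 157⁻¹ ≡ 72.
t = 155 + 157×((32 − 155)×72 mod 127) = 155 + 157×34 = 5493.

5493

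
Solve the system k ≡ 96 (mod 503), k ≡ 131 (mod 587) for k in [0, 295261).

503⁻¹ mod 587: 503·580 ≡ 1 (mod 587), so 503⁻¹ ≡ 580.
k = 96 + 503·((131 − 96)·580 mod 587) = 96 + 503·342 = 172122.
Check: 172122 mod 503 = 96, 172122 mod 587 = 131. ✓

172122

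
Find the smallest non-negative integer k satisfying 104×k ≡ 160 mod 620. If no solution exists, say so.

85

gcd(104, 620) = 4, and 4 | 160, so solutions exist.
Divide through by 4: 26×k ≡ 40 (mod 155).
26⁻¹ ≡ 6 (mod 155).
k ≡ 6×40 ≡ 85 (mod 155).
The smallest non-negative solution is k = 85.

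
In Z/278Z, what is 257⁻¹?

225

By the extended Euclidean algorithm:
278 = 1×257 + 21
257 = 12×21 + 5
21 = 4×5 + 1
5 = 5×1 + 0
gcd(257, 278) = 1, so the inverse exists.
Back-substitute for 1:
1 = 1×21 − 4×5
  = −4×257 + 49×21
  = 49×278 − 53×257
So 257⁻¹ ≡ −53 ≡ 225 (mod 278).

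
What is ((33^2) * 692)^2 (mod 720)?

(33)^2 ≡ 369 (mod 720)
369 * 692 = 255348 ≡ 468 (mod 720)
(468)^2 ≡ 144 (mod 720)

144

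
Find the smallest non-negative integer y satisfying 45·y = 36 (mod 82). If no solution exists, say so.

gcd(45, 82) = 1, so a unique solution mod 82 exists.
45⁻¹ ≡ 31 (mod 82).
y ≡ 31·36 ≡ 50 (mod 82).

50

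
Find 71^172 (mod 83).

Compute successive squares:
71^1 ≡ 71 (mod 83)
71^2 ≡ 71^2 = 5041 ≡ 61 (mod 83)
71^4 ≡ 61^2 = 3721 ≡ 69 (mod 83)
71^8 ≡ 69^2 = 4761 ≡ 30 (mod 83)
71^16 ≡ 30^2 = 900 ≡ 70 (mod 83)
71^32 ≡ 70^2 = 4900 ≡ 3 (mod 83)
71^64 ≡ 3^2 = 9 (mod 83)
71^128 ≡ 9^2 = 81 (mod 83)
71^172 = 71^128 · 71^32 · 71^8 · 71^4 ≡ 81 · 3 · 30 · 69 (mod 83).
Accumulate the product:
81 · 3 = 243 ≡ 77
77 · 30 = 2310 ≡ 69
69 · 69 = 4761 ≡ 30

30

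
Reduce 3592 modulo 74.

40

3592 = 48·74 + 40, so 3592 ≡ 40 (mod 74).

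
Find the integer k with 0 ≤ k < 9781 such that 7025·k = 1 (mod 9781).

Apply the Euclidean algorithm and back-substitute:
9781 = 1*7025 + 2756
7025 = 2*2756 + 1513
2756 = 1*1513 + 1243
1513 = 1*1243 + 270
1243 = 4*270 + 163
270 = 1*163 + 107
163 = 1*107 + 56
107 = 1*56 + 51
56 = 1*51 + 5
51 = 10*5 + 1
5 = 5*1 + 0
gcd(7025, 9781) = 1, so the inverse exists.
Back-substitute for 1:
1 = 1*51 − 10*5
  = −10*56 + 11*51
  = 11*107 − 21*56
  = −21*163 + 32*107
  = 32*270 − 53*163
  = −53*1243 + 244*270
  = 244*1513 − 297*1243
  = −297*2756 + 541*1513
  = 541*7025 − 1379*2756
  = −1379*9781 + 1920*7025
So 7025⁻¹ ≡ 1920 (mod 9781).

1920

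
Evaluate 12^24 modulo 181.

25

24 in binary is 11000, i.e. 24 = 16 + 8.
12^1 ≡ 12 (mod 181)
12^2 ≡ 12^2 = 144 (mod 181)
12^4 ≡ 144^2 = 20736 ≡ 102 (mod 181)
12^8 ≡ 102^2 = 10404 ≡ 87 (mod 181)
12^16 ≡ 87^2 = 7569 ≡ 148 (mod 181)
12^24 = 12^16 * 12^8 ≡ 148 * 87 (mod 181).
148 * 87 = 12876 ≡ 25 (mod 181).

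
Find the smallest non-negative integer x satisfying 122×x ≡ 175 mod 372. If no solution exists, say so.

gcd(122, 372) = 2, and 2 does not divide 175.
So the congruence has no solution.

no solution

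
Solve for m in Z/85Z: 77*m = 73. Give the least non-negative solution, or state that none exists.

44

gcd(77, 85) = 1, so a unique solution mod 85 exists.
77⁻¹ ≡ 53 (mod 85).
m ≡ 53*73 ≡ 44 (mod 85).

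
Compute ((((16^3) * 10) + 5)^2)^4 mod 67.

4

(16)^3 ≡ 9 (mod 67)
9 * 10 = 90 ≡ 23 (mod 67)
23 + 5 = 28
(28)^2 ≡ 47 (mod 67)
(47)^4 ≡ 4 (mod 67)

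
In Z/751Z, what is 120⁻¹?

557

Apply the Euclidean algorithm and back-substitute:
751 = 6×120 + 31
120 = 3×31 + 27
31 = 1×27 + 4
27 = 6×4 + 3
4 = 1×3 + 1
3 = 3×1 + 0
gcd(120, 751) = 1, so the inverse exists.
Back-substitute for 1:
1 = 1×4 − 1×3
  = −1×27 + 7×4
  = 7×31 − 8×27
  = −8×120 + 31×31
  = 31×751 − 194×120
So 120⁻¹ ≡ −194 ≡ 557 (mod 751).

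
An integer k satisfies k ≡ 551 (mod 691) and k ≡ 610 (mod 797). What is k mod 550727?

15753

691⁻¹ mod 797: 691*203 ≡ 1 (mod 797), so 691⁻¹ ≡ 203.
k = 551 + 691*((610 − 551)*203 mod 797) = 551 + 691*22 = 15753.
Check: 15753 mod 691 = 551, 15753 mod 797 = 610. ✓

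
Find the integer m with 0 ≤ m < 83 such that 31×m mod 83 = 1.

Apply the Euclidean algorithm and back-substitute:
83 = 2*31 + 21
31 = 1*21 + 10
21 = 2*10 + 1
10 = 10*1 + 0
gcd(31, 83) = 1, so the inverse exists.
Back-substitute for 1:
1 = 1*21 − 2*10
  = −2*31 + 3*21
  = 3*83 − 8*31
So 31⁻¹ ≡ −8 ≡ 75 (mod 83).

75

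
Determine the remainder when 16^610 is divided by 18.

610 in binary is 1001100010, i.e. 610 = 512 + 64 + 32 + 2.
16^1 ≡ 16 (mod 18)
16^2 ≡ 16^2 = 256 ≡ 4 (mod 18)
16^4 ≡ 4^2 = 16 (mod 18)
16^8 ≡ 16^2 = 256 ≡ 4 (mod 18)
16^16 ≡ 4^2 = 16 (mod 18)
16^32 ≡ 16^2 = 256 ≡ 4 (mod 18)
16^64 ≡ 4^2 = 16 (mod 18)
16^128 ≡ 16^2 = 256 ≡ 4 (mod 18)
16^256 ≡ 4^2 = 16 (mod 18)
16^512 ≡ 16^2 = 256 ≡ 4 (mod 18)
16^610 = 16^512 · 16^64 · 16^32 · 16^2 ≡ 4 · 16 · 4 · 4 (mod 18).
Accumulate the product:
4 · 16 = 64 ≡ 10
10 · 4 = 40 ≡ 4
4 · 4 = 16

16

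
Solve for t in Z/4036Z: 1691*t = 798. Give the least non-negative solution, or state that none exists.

590

gcd(1691, 4036) = 1, so a unique solution mod 4036 exists.
1691⁻¹ ≡ 2919 (mod 4036).
t ≡ 2919*798 ≡ 590 (mod 4036).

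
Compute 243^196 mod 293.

57

Compute successive squares:
196 in binary is 11000100, i.e. 196 = 128 + 64 + 4.
243^1 ≡ 243 (mod 293)
243^2 ≡ 243^2 = 59049 ≡ 156 (mod 293)
243^4 ≡ 156^2 = 24336 ≡ 17 (mod 293)
243^8 ≡ 17^2 = 289 (mod 293)
243^16 ≡ 289^2 = 83521 ≡ 16 (mod 293)
243^32 ≡ 16^2 = 256 (mod 293)
243^64 ≡ 256^2 = 65536 ≡ 197 (mod 293)
243^128 ≡ 197^2 = 38809 ≡ 133 (mod 293)
243^196 = 243^128 × 243^64 × 243^4 ≡ 133 × 197 × 17 (mod 293).
Accumulate the product:
133 × 197 = 26201 ≡ 124
124 × 17 = 2108 ≡ 57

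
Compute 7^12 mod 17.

13

Compute successive squares:
12 in binary is 1100, i.e. 12 = 8 + 4.
7^1 ≡ 7 (mod 17)
7^2 ≡ 7^2 = 49 ≡ 15 (mod 17)
7^4 ≡ 15^2 = 225 ≡ 4 (mod 17)
7^8 ≡ 4^2 = 16 (mod 17)
7^12 = 7^8 * 7^4 ≡ 16 * 4 (mod 17).
16 * 4 = 64 ≡ 13 (mod 17).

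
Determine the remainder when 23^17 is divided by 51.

23

17 in binary is 10001, i.e. 17 = 16 + 1.
23^1 ≡ 23 (mod 51)
23^2 ≡ 23^2 = 529 ≡ 19 (mod 51)
23^4 ≡ 19^2 = 361 ≡ 4 (mod 51)
23^8 ≡ 4^2 = 16 (mod 51)
23^16 ≡ 16^2 = 256 ≡ 1 (mod 51)
23^17 = 23^16 · 23^1 ≡ 1 · 23 (mod 51).
1 · 23 = 23 ≡ 23 (mod 51).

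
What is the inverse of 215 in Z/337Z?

Run the extended Euclidean algorithm:
337 = 1·215 + 122
215 = 1·122 + 93
122 = 1·93 + 29
93 = 3·29 + 6
29 = 4·6 + 5
6 = 1·5 + 1
5 = 5·1 + 0
gcd(215, 337) = 1, so the inverse exists.
Back-substitute for 1:
1 = 1·6 − 1·5
  = −1·29 + 5·6
  = 5·93 − 16·29
  = −16·122 + 21·93
  = 21·215 − 37·122
  = −37·337 + 58·215
So 215⁻¹ ≡ 58 (mod 337).

58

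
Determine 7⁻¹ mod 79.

Run the extended Euclidean algorithm:
79 = 11×7 + 2
7 = 3×2 + 1
2 = 2×1 + 0
gcd(7, 79) = 1, so the inverse exists.
Back-substitute for 1:
1 = 1×7 − 3×2
  = −3×79 + 34×7
So 7⁻¹ ≡ 34 (mod 79).

34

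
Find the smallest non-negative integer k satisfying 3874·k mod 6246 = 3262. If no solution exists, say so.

1360

gcd(3874, 6246) = 2, and 2 | 3262, so solutions exist.
Divide through by 2: 1937·k ≡ 1631 mod 3123.
1937⁻¹ ≡ 761 (mod 3123).
k ≡ 761·1631 ≡ 1360 (mod 3123).
The smallest non-negative solution is k = 1360.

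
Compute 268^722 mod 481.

722 in binary is 1011010010, i.e. 722 = 512 + 128 + 64 + 16 + 2.
268^1 ≡ 268 (mod 481)
268^2 ≡ 268^2 = 71824 ≡ 155 (mod 481)
268^4 ≡ 155^2 = 24025 ≡ 456 (mod 481)
268^8 ≡ 456^2 = 207936 ≡ 144 (mod 481)
268^16 ≡ 144^2 = 20736 ≡ 53 (mod 481)
268^32 ≡ 53^2 = 2809 ≡ 404 (mod 481)
268^64 ≡ 404^2 = 163216 ≡ 157 (mod 481)
268^128 ≡ 157^2 = 24649 ≡ 118 (mod 481)
268^256 ≡ 118^2 = 13924 ≡ 456 (mod 481)
268^512 ≡ 456^2 = 207936 ≡ 144 (mod 481)
268^722 = 268^512 × 268^128 × 268^64 × 268^16 × 268^2 ≡ 144 × 118 × 157 × 53 × 155 (mod 481).
Accumulate the product:
144 × 118 = 16992 ≡ 157
157 × 157 = 24649 ≡ 118
118 × 53 = 6254 ≡ 1
1 × 155 = 155

155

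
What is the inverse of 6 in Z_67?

67 = 11×6 + 1
6 = 6×1 + 0
gcd(6, 67) = 1, so the inverse exists.
Bézout: 1 = 1×67 − 11×6.
So 6⁻¹ ≡ −11 ≡ 56 (mod 67).

56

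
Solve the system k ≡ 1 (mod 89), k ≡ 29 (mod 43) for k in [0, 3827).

89⁻¹ mod 43: 89×29 ≡ 1 (mod 43), so 89⁻¹ ≡ 29.
k = 1 + 89×((29 − 1)×29 mod 43) = 1 + 89×38 = 3383.
Check: 3383 mod 89 = 1, 3383 mod 43 = 29. ✓

3383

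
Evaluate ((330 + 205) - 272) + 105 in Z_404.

368

330 + 205 = 535 ≡ 131 (mod 404)
131 - 272 = -141 ≡ 263 (mod 404)
263 + 105 = 368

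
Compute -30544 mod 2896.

-30544 = -11·2896 + 1312, so -30544 ≡ 1312 (mod 2896).

1312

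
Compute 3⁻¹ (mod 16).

Run the extended Euclidean algorithm:
16 = 5×3 + 1
3 = 3×1 + 0
gcd(3, 16) = 1, so the inverse exists.
Back-substitute for 1:
1 = 1×16 − 5×3
So 3⁻¹ ≡ −5 ≡ 11 (mod 16).

11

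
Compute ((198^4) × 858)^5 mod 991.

246

(198)^4 ≡ 815 (mod 991)
815 × 858 = 699270 ≡ 615 (mod 991)
(615)^5 ≡ 246 (mod 991)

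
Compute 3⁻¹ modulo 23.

23 = 7·3 + 2
3 = 1·2 + 1
2 = 2·1 + 0
gcd(3, 23) = 1, so the inverse exists.
Back-substitute for 1:
1 = 1·3 − 1·2
  = −1·23 + 8·3
So 3⁻¹ ≡ 8 (mod 23).

8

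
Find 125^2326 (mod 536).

2326 in binary is 100100010110, i.e. 2326 = 2048 + 256 + 16 + 4 + 2.
125^1 ≡ 125 (mod 536)
125^2 ≡ 125^2 = 15625 ≡ 81 (mod 536)
125^4 ≡ 81^2 = 6561 ≡ 129 (mod 536)
125^8 ≡ 129^2 = 16641 ≡ 25 (mod 536)
125^16 ≡ 25^2 = 625 ≡ 89 (mod 536)
125^32 ≡ 89^2 = 7921 ≡ 417 (mod 536)
125^64 ≡ 417^2 = 173889 ≡ 225 (mod 536)
125^128 ≡ 225^2 = 50625 ≡ 241 (mod 536)
125^256 ≡ 241^2 = 58081 ≡ 193 (mod 536)
125^512 ≡ 193^2 = 37249 ≡ 265 (mod 536)
125^1024 ≡ 265^2 = 70225 ≡ 9 (mod 536)
125^2048 ≡ 9^2 = 81 (mod 536)
125^2326 = 125^2048 · 125^256 · 125^16 · 125^4 · 125^2 ≡ 81 · 193 · 89 · 129 · 81 (mod 536).
Accumulate the product:
81 · 193 = 15633 ≡ 89
89 · 89 = 7921 ≡ 417
417 · 129 = 53793 ≡ 193
193 · 81 = 15633 ≡ 89

89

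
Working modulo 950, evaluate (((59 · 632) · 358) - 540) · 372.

59 · 632 = 37288 ≡ 238 (mod 950)
238 · 358 = 85204 ≡ 654 (mod 950)
654 - 540 = 114
114 · 372 = 42408 ≡ 608 (mod 950)

608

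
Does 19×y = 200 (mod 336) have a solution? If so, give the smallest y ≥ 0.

gcd(19, 336) = 1, so a unique solution mod 336 exists.
19⁻¹ ≡ 283 (mod 336).
y ≡ 283×200 ≡ 152 (mod 336).

152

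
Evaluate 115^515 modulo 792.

67

By square-and-multiply:
115^1 ≡ 115 (mod 792)
115^2 ≡ 115^2 = 13225 ≡ 553 (mod 792)
115^4 ≡ 553^2 = 305809 ≡ 97 (mod 792)
115^8 ≡ 97^2 = 9409 ≡ 697 (mod 792)
115^16 ≡ 697^2 = 485809 ≡ 313 (mod 792)
115^32 ≡ 313^2 = 97969 ≡ 553 (mod 792)
115^64 ≡ 553^2 = 305809 ≡ 97 (mod 792)
115^128 ≡ 97^2 = 9409 ≡ 697 (mod 792)
115^256 ≡ 697^2 = 485809 ≡ 313 (mod 792)
115^512 ≡ 313^2 = 97969 ≡ 553 (mod 792)
115^515 = 115^512 · 115^2 · 115^1 ≡ 553 · 553 · 115 (mod 792).
Accumulate the product:
553 · 553 = 305809 ≡ 97
97 · 115 = 11155 ≡ 67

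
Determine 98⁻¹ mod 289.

174

Run the extended Euclidean algorithm:
289 = 2×98 + 93
98 = 1×93 + 5
93 = 18×5 + 3
5 = 1×3 + 2
3 = 1×2 + 1
2 = 2×1 + 0
gcd(98, 289) = 1, so the inverse exists.
Bézout: 1 = 39×289 − 115×98.
So 98⁻¹ ≡ −115 ≡ 174 (mod 289).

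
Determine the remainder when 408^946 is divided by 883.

680

Compute successive squares:
946 in binary is 1110110010, i.e. 946 = 512 + 256 + 128 + 32 + 16 + 2.
408^1 ≡ 408 (mod 883)
408^2 ≡ 408^2 = 166464 ≡ 460 (mod 883)
408^4 ≡ 460^2 = 211600 ≡ 563 (mod 883)
408^8 ≡ 563^2 = 316969 ≡ 855 (mod 883)
408^16 ≡ 855^2 = 731025 ≡ 784 (mod 883)
408^32 ≡ 784^2 = 614656 ≡ 88 (mod 883)
408^64 ≡ 88^2 = 7744 ≡ 680 (mod 883)
408^128 ≡ 680^2 = 462400 ≡ 591 (mod 883)
408^256 ≡ 591^2 = 349281 ≡ 496 (mod 883)
408^512 ≡ 496^2 = 246016 ≡ 542 (mod 883)
408^946 = 408^512 * 408^256 * 408^128 * 408^32 * 408^16 * 408^2 ≡ 542 * 496 * 591 * 88 * 784 * 460 (mod 883).
Accumulate the product:
542 * 496 = 268832 ≡ 400
400 * 591 = 236400 ≡ 639
639 * 88 = 56232 ≡ 603
603 * 784 = 472752 ≡ 347
347 * 460 = 159620 ≡ 680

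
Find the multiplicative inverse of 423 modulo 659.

659 = 1·423 + 236
423 = 1·236 + 187
236 = 1·187 + 49
187 = 3·49 + 40
49 = 1·40 + 9
40 = 4·9 + 4
9 = 2·4 + 1
4 = 4·1 + 0
gcd(423, 659) = 1, so the inverse exists.
Bézout: 1 = 95·659 − 148·423.
So 423⁻¹ ≡ −148 ≡ 511 (mod 659).

511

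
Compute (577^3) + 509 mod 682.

(577)^3 ≡ 411 (mod 682)
411 + 509 = 920 ≡ 238 (mod 682)

238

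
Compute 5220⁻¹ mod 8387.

By the extended Euclidean algorithm:
8387 = 1·5220 + 3167
5220 = 1·3167 + 2053
3167 = 1·2053 + 1114
2053 = 1·1114 + 939
1114 = 1·939 + 175
939 = 5·175 + 64
175 = 2·64 + 47
64 = 1·47 + 17
47 = 2·17 + 13
17 = 1·13 + 4
13 = 3·4 + 1
4 = 4·1 + 0
gcd(5220, 8387) = 1, so the inverse exists.
Back-substitute for 1:
1 = 1·13 − 3·4
  = −3·17 + 4·13
  = 4·47 − 11·17
  = −11·64 + 15·47
  = 15·175 − 41·64
  = −41·939 + 220·175
  = 220·1114 − 261·939
  = −261·2053 + 481·1114
  = 481·3167 − 742·2053
  = −742·5220 + 1223·3167
  = 1223·8387 − 1965·5220
So 5220⁻¹ ≡ −1965 ≡ 6422 (mod 8387).

6422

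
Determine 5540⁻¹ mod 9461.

374

By the extended Euclidean algorithm:
9461 = 1*5540 + 3921
5540 = 1*3921 + 1619
3921 = 2*1619 + 683
1619 = 2*683 + 253
683 = 2*253 + 177
253 = 1*177 + 76
177 = 2*76 + 25
76 = 3*25 + 1
25 = 25*1 + 0
gcd(5540, 9461) = 1, so the inverse exists.
Back-substitute for 1:
1 = 1*76 − 3*25
  = −3*177 + 7*76
  = 7*253 − 10*177
  = −10*683 + 27*253
  = 27*1619 − 64*683
  = −64*3921 + 155*1619
  = 155*5540 − 219*3921
  = −219*9461 + 374*5540
So 5540⁻¹ ≡ 374 (mod 9461).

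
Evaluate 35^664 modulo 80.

Compute successive squares:
664 in binary is 1010011000, i.e. 664 = 512 + 128 + 16 + 8.
35^1 ≡ 35 (mod 80)
35^2 ≡ 35^2 = 1225 ≡ 25 (mod 80)
35^4 ≡ 25^2 = 625 ≡ 65 (mod 80)
35^8 ≡ 65^2 = 4225 ≡ 65 (mod 80)
35^16 ≡ 65^2 = 4225 ≡ 65 (mod 80)
35^32 ≡ 65^2 = 4225 ≡ 65 (mod 80)
35^64 ≡ 65^2 = 4225 ≡ 65 (mod 80)
35^128 ≡ 65^2 = 4225 ≡ 65 (mod 80)
35^256 ≡ 65^2 = 4225 ≡ 65 (mod 80)
35^512 ≡ 65^2 = 4225 ≡ 65 (mod 80)
35^664 = 35^512 · 35^128 · 35^16 · 35^8 ≡ 65 · 65 · 65 · 65 (mod 80).
Accumulate the product:
65 · 65 = 4225 ≡ 65
65 · 65 = 4225 ≡ 65
65 · 65 = 4225 ≡ 65

65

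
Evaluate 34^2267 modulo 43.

By square-and-multiply:
34^1 ≡ 34 (mod 43)
34^2 ≡ 34^2 = 1156 ≡ 38 (mod 43)
34^4 ≡ 38^2 = 1444 ≡ 25 (mod 43)
34^8 ≡ 25^2 = 625 ≡ 23 (mod 43)
34^16 ≡ 23^2 = 529 ≡ 13 (mod 43)
34^32 ≡ 13^2 = 169 ≡ 40 (mod 43)
34^64 ≡ 40^2 = 1600 ≡ 9 (mod 43)
34^128 ≡ 9^2 = 81 ≡ 38 (mod 43)
34^256 ≡ 38^2 = 1444 ≡ 25 (mod 43)
34^512 ≡ 25^2 = 625 ≡ 23 (mod 43)
34^1024 ≡ 23^2 = 529 ≡ 13 (mod 43)
34^2048 ≡ 13^2 = 169 ≡ 40 (mod 43)
34^2267 = 34^2048 × 34^128 × 34^64 × 34^16 × 34^8 × 34^2 × 34^1 ≡ 40 × 38 × 9 × 13 × 23 × 38 × 34 (mod 43).
Accumulate the product:
40 × 38 = 1520 ≡ 15
15 × 9 = 135 ≡ 6
6 × 13 = 78 ≡ 35
35 × 23 = 805 ≡ 31
31 × 38 = 1178 ≡ 17
17 × 34 = 578 ≡ 19

19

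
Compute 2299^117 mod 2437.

Compute successive squares:
117 in binary is 1110101, i.e. 117 = 64 + 32 + 16 + 4 + 1.
2299^1 ≡ 2299 (mod 2437)
2299^2 ≡ 2299^2 = 5285401 ≡ 1985 (mod 2437)
2299^4 ≡ 1985^2 = 3940225 ≡ 2033 (mod 2437)
2299^8 ≡ 2033^2 = 4133089 ≡ 2374 (mod 2437)
2299^16 ≡ 2374^2 = 5635876 ≡ 1532 (mod 2437)
2299^32 ≡ 1532^2 = 2347024 ≡ 193 (mod 2437)
2299^64 ≡ 193^2 = 37249 ≡ 694 (mod 2437)
2299^117 = 2299^64 × 2299^32 × 2299^16 × 2299^4 × 2299^1 ≡ 694 × 193 × 1532 × 2033 × 2299 (mod 2437).
Accumulate the product:
694 × 193 = 133942 ≡ 2344
2344 × 1532 = 3591008 ≡ 1307
1307 × 2033 = 2657131 ≡ 801
801 × 2299 = 1841499 ≡ 1564

1564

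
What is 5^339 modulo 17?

5^1 ≡ 5 (mod 17)
5^2 ≡ 5^2 = 25 ≡ 8 (mod 17)
5^4 ≡ 8^2 = 64 ≡ 13 (mod 17)
5^8 ≡ 13^2 = 169 ≡ 16 (mod 17)
5^16 ≡ 16^2 = 256 ≡ 1 (mod 17)
5^32 ≡ 1^2 = 1 (mod 17)
5^64 ≡ 1^2 = 1 (mod 17)
5^128 ≡ 1^2 = 1 (mod 17)
5^256 ≡ 1^2 = 1 (mod 17)
5^339 = 5^256 * 5^64 * 5^16 * 5^2 * 5^1 ≡ 1 * 1 * 1 * 8 * 5 (mod 17).
Accumulate the product:
1 * 1 = 1
1 * 1 = 1
1 * 8 = 8
8 * 5 = 40 ≡ 6

6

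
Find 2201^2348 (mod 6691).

Compute successive squares:
2348 in binary is 100100101100, i.e. 2348 = 2048 + 256 + 32 + 8 + 4.
2201^1 ≡ 2201 (mod 6691)
2201^2 ≡ 2201^2 = 4844401 ≡ 117 (mod 6691)
2201^4 ≡ 117^2 = 13689 ≡ 307 (mod 6691)
2201^8 ≡ 307^2 = 94249 ≡ 575 (mod 6691)
2201^16 ≡ 575^2 = 330625 ≡ 2766 (mod 6691)
2201^32 ≡ 2766^2 = 7650756 ≡ 2943 (mod 6691)
2201^64 ≡ 2943^2 = 8661249 ≡ 3095 (mod 6691)
2201^128 ≡ 3095^2 = 9579025 ≡ 4204 (mod 6691)
2201^256 ≡ 4204^2 = 17673616 ≡ 2685 (mod 6691)
2201^512 ≡ 2685^2 = 7209225 ≡ 3018 (mod 6691)
2201^1024 ≡ 3018^2 = 9108324 ≡ 1873 (mod 6691)
2201^2048 ≡ 1873^2 = 3508129 ≡ 2045 (mod 6691)
2201^2348 = 2201^2048 × 2201^256 × 2201^32 × 2201^8 × 2201^4 ≡ 2045 × 2685 × 2943 × 575 × 307 (mod 6691).
Accumulate the product:
2045 × 2685 = 5490825 ≡ 4205
4205 × 2943 = 12375315 ≡ 3656
3656 × 575 = 2102200 ≡ 1226
1226 × 307 = 376382 ≡ 1686

1686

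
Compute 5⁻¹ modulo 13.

8

By the extended Euclidean algorithm:
13 = 2·5 + 3
5 = 1·3 + 2
3 = 1·2 + 1
2 = 2·1 + 0
gcd(5, 13) = 1, so the inverse exists.
Bézout: 1 = 2·13 − 5·5.
So 5⁻¹ ≡ −5 ≡ 8 (mod 13).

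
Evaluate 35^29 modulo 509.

Compute successive squares:
29 in binary is 11101, i.e. 29 = 16 + 8 + 4 + 1.
35^1 ≡ 35 (mod 509)
35^2 ≡ 35^2 = 1225 ≡ 207 (mod 509)
35^4 ≡ 207^2 = 42849 ≡ 93 (mod 509)
35^8 ≡ 93^2 = 8649 ≡ 505 (mod 509)
35^16 ≡ 505^2 = 255025 ≡ 16 (mod 509)
35^29 = 35^16 * 35^8 * 35^4 * 35^1 ≡ 16 * 505 * 93 * 35 (mod 509).
Accumulate the product:
16 * 505 = 8080 ≡ 445
445 * 93 = 41385 ≡ 156
156 * 35 = 5460 ≡ 370

370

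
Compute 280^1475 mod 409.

By square-and-multiply:
1475 in binary is 10111000011, i.e. 1475 = 1024 + 256 + 128 + 64 + 2 + 1.
280^1 ≡ 280 (mod 409)
280^2 ≡ 280^2 = 78400 ≡ 281 (mod 409)
280^4 ≡ 281^2 = 78961 ≡ 24 (mod 409)
280^8 ≡ 24^2 = 576 ≡ 167 (mod 409)
280^16 ≡ 167^2 = 27889 ≡ 77 (mod 409)
280^32 ≡ 77^2 = 5929 ≡ 203 (mod 409)
280^64 ≡ 203^2 = 41209 ≡ 309 (mod 409)
280^128 ≡ 309^2 = 95481 ≡ 184 (mod 409)
280^256 ≡ 184^2 = 33856 ≡ 318 (mod 409)
280^512 ≡ 318^2 = 101124 ≡ 101 (mod 409)
280^1024 ≡ 101^2 = 10201 ≡ 385 (mod 409)
280^1475 = 280^1024 × 280^256 × 280^128 × 280^64 × 280^2 × 280^1 ≡ 385 × 318 × 184 × 309 × 281 × 280 (mod 409).
Accumulate the product:
385 × 318 = 122430 ≡ 139
139 × 184 = 25576 ≡ 218
218 × 309 = 67362 ≡ 286
286 × 281 = 80366 ≡ 202
202 × 280 = 56560 ≡ 118

118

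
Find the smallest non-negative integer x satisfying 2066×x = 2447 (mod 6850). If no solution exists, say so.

no solution

gcd(2066, 6850) = 2, and 2 does not divide 2447.
So the congruence has no solution.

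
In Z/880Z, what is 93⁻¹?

Apply the Euclidean algorithm and back-substitute:
880 = 9*93 + 43
93 = 2*43 + 7
43 = 6*7 + 1
7 = 7*1 + 0
gcd(93, 880) = 1, so the inverse exists.
Bézout: 1 = 13*880 − 123*93.
So 93⁻¹ ≡ −123 ≡ 757 (mod 880).

757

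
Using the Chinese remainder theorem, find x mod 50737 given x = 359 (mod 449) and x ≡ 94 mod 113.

6196

449⁻¹ mod 113: 449×75 ≡ 1 (mod 113), so 449⁻¹ ≡ 75.
x = 359 + 449×((94 − 359)×75 mod 113) = 359 + 449×13 = 6196.
Check: 6196 mod 449 = 359, 6196 mod 113 = 94. ✓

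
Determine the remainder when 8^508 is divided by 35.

1

Compute successive squares:
508 in binary is 111111100, i.e. 508 = 256 + 128 + 64 + 32 + 16 + 8 + 4.
8^1 ≡ 8 (mod 35)
8^2 ≡ 8^2 = 64 ≡ 29 (mod 35)
8^4 ≡ 29^2 = 841 ≡ 1 (mod 35)
8^8 ≡ 1^2 = 1 (mod 35)
8^16 ≡ 1^2 = 1 (mod 35)
8^32 ≡ 1^2 = 1 (mod 35)
8^64 ≡ 1^2 = 1 (mod 35)
8^128 ≡ 1^2 = 1 (mod 35)
8^256 ≡ 1^2 = 1 (mod 35)
8^508 = 8^256 × 8^128 × 8^64 × 8^32 × 8^16 × 8^8 × 8^4 ≡ 1 × 1 × 1 × 1 × 1 × 1 × 1 (mod 35).
Accumulate the product:
1 × 1 = 1
1 × 1 = 1
1 × 1 = 1
1 × 1 = 1
1 × 1 = 1
1 × 1 = 1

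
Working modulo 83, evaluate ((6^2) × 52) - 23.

(6)^2 ≡ 36 (mod 83)
36 × 52 = 1872 ≡ 46 (mod 83)
46 - 23 = 23

23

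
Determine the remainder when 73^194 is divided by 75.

Using repeated squaring:
73^1 ≡ 73 (mod 75)
73^2 ≡ 73^2 = 5329 ≡ 4 (mod 75)
73^4 ≡ 4^2 = 16 (mod 75)
73^8 ≡ 16^2 = 256 ≡ 31 (mod 75)
73^16 ≡ 31^2 = 961 ≡ 61 (mod 75)
73^32 ≡ 61^2 = 3721 ≡ 46 (mod 75)
73^64 ≡ 46^2 = 2116 ≡ 16 (mod 75)
73^128 ≡ 16^2 = 256 ≡ 31 (mod 75)
73^194 = 73^128 × 73^64 × 73^2 ≡ 31 × 16 × 4 (mod 75).
Accumulate the product:
31 × 16 = 496 ≡ 46
46 × 4 = 184 ≡ 34

34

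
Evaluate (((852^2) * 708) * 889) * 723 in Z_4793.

(852)^2 ≡ 2161 (mod 4793)
2161 * 708 = 1529988 ≡ 1021 (mod 4793)
1021 * 889 = 907669 ≡ 1792 (mod 4793)
1792 * 723 = 1295616 ≡ 1506 (mod 4793)

1506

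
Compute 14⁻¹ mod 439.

345

Run the extended Euclidean algorithm:
439 = 31·14 + 5
14 = 2·5 + 4
5 = 1·4 + 1
4 = 4·1 + 0
gcd(14, 439) = 1, so the inverse exists.
Back-substitute for 1:
1 = 1·5 − 1·4
  = −1·14 + 3·5
  = 3·439 − 94·14
So 14⁻¹ ≡ −94 ≡ 345 (mod 439).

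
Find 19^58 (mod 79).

Using repeated squaring:
19^1 ≡ 19 (mod 79)
19^2 ≡ 19^2 = 361 ≡ 45 (mod 79)
19^4 ≡ 45^2 = 2025 ≡ 50 (mod 79)
19^8 ≡ 50^2 = 2500 ≡ 51 (mod 79)
19^16 ≡ 51^2 = 2601 ≡ 73 (mod 79)
19^32 ≡ 73^2 = 5329 ≡ 36 (mod 79)
19^58 = 19^32 * 19^16 * 19^8 * 19^2 ≡ 36 * 73 * 51 * 45 (mod 79).
Accumulate the product:
36 * 73 = 2628 ≡ 21
21 * 51 = 1071 ≡ 44
44 * 45 = 1980 ≡ 5

5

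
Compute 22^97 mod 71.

By square-and-multiply:
22^1 ≡ 22 (mod 71)
22^2 ≡ 22^2 = 484 ≡ 58 (mod 71)
22^4 ≡ 58^2 = 3364 ≡ 27 (mod 71)
22^8 ≡ 27^2 = 729 ≡ 19 (mod 71)
22^16 ≡ 19^2 = 361 ≡ 6 (mod 71)
22^32 ≡ 6^2 = 36 (mod 71)
22^64 ≡ 36^2 = 1296 ≡ 18 (mod 71)
22^97 = 22^64 * 22^32 * 22^1 ≡ 18 * 36 * 22 (mod 71).
Accumulate the product:
18 * 36 = 648 ≡ 9
9 * 22 = 198 ≡ 56

56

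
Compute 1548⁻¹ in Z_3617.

3617 = 2*1548 + 521
1548 = 2*521 + 506
521 = 1*506 + 15
506 = 33*15 + 11
15 = 1*11 + 4
11 = 2*4 + 3
4 = 1*3 + 1
3 = 3*1 + 0
gcd(1548, 3617) = 1, so the inverse exists.
Bézout: 1 = 413*3617 − 965*1548.
So 1548⁻¹ ≡ −965 ≡ 2652 (mod 3617).

2652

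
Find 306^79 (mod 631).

522

79 in binary is 1001111, i.e. 79 = 64 + 8 + 4 + 2 + 1.
306^1 ≡ 306 (mod 631)
306^2 ≡ 306^2 = 93636 ≡ 248 (mod 631)
306^4 ≡ 248^2 = 61504 ≡ 297 (mod 631)
306^8 ≡ 297^2 = 88209 ≡ 500 (mod 631)
306^16 ≡ 500^2 = 250000 ≡ 124 (mod 631)
306^32 ≡ 124^2 = 15376 ≡ 232 (mod 631)
306^64 ≡ 232^2 = 53824 ≡ 189 (mod 631)
306^79 = 306^64 · 306^8 · 306^4 · 306^2 · 306^1 ≡ 189 · 500 · 297 · 248 · 306 (mod 631).
Accumulate the product:
189 · 500 = 94500 ≡ 481
481 · 297 = 142857 ≡ 251
251 · 248 = 62248 ≡ 410
410 · 306 = 125460 ≡ 522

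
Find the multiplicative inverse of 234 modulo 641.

Apply the Euclidean algorithm and back-substitute:
641 = 2×234 + 173
234 = 1×173 + 61
173 = 2×61 + 51
61 = 1×51 + 10
51 = 5×10 + 1
10 = 10×1 + 0
gcd(234, 641) = 1, so the inverse exists.
Bézout: 1 = 23×641 − 63×234.
So 234⁻¹ ≡ −63 ≡ 578 (mod 641).

578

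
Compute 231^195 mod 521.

195 in binary is 11000011, i.e. 195 = 128 + 64 + 2 + 1.
231^1 ≡ 231 (mod 521)
231^2 ≡ 231^2 = 53361 ≡ 219 (mod 521)
231^4 ≡ 219^2 = 47961 ≡ 29 (mod 521)
231^8 ≡ 29^2 = 841 ≡ 320 (mod 521)
231^16 ≡ 320^2 = 102400 ≡ 284 (mod 521)
231^32 ≡ 284^2 = 80656 ≡ 422 (mod 521)
231^64 ≡ 422^2 = 178084 ≡ 423 (mod 521)
231^128 ≡ 423^2 = 178929 ≡ 226 (mod 521)
231^195 = 231^128 · 231^64 · 231^2 · 231^1 ≡ 226 · 423 · 219 · 231 (mod 521).
Accumulate the product:
226 · 423 = 95598 ≡ 255
255 · 219 = 55845 ≡ 98
98 · 231 = 22638 ≡ 235

235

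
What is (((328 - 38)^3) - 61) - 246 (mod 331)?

328 - 38 = 290
(290)^3 ≡ 258 (mod 331)
258 - 61 = 197
197 - 246 = -49 ≡ 282 (mod 331)

282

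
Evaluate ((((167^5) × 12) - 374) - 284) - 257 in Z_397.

(167)^5 ≡ 333 (mod 397)
333 × 12 = 3996 ≡ 26 (mod 397)
26 - 374 = -348 ≡ 49 (mod 397)
49 - 284 = -235 ≡ 162 (mod 397)
162 - 257 = -95 ≡ 302 (mod 397)

302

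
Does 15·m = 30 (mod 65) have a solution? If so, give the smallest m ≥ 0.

gcd(15, 65) = 5, and 5 | 30, so solutions exist.
Divide through by 5: 3·m = 6 (mod 13).
3⁻¹ ≡ 9 (mod 13).
m ≡ 9·6 ≡ 2 (mod 13).
The smallest non-negative solution is m = 2.

2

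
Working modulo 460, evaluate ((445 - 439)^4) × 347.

292

445 - 439 = 6
(6)^4 ≡ 376 (mod 460)
376 × 347 = 130472 ≡ 292 (mod 460)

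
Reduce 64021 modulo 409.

217

64021 = 156×409 + 217, so 64021 ≡ 217 (mod 409).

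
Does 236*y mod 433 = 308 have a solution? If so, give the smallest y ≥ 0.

gcd(236, 433) = 1, so a unique solution mod 433 exists.
236⁻¹ ≡ 211 (mod 433).
y ≡ 211*308 ≡ 38 (mod 433).

38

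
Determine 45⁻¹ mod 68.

68 = 1*45 + 23
45 = 1*23 + 22
23 = 1*22 + 1
22 = 22*1 + 0
gcd(45, 68) = 1, so the inverse exists.
Bézout: 1 = 2*68 − 3*45.
So 45⁻¹ ≡ −3 ≡ 65 (mod 68).

65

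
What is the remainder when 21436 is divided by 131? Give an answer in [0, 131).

21436 = 163×131 + 83, so 21436 ≡ 83 (mod 131).

83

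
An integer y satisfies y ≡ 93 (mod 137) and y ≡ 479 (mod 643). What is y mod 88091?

137⁻¹ mod 643: 137×291 ≡ 1 (mod 643), so 137⁻¹ ≡ 291.
y = 93 + 137×((479 − 93)×291 mod 643) = 93 + 137×444 = 60921.

60921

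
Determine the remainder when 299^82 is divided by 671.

Using repeated squaring:
299^1 ≡ 299 (mod 671)
299^2 ≡ 299^2 = 89401 ≡ 158 (mod 671)
299^4 ≡ 158^2 = 24964 ≡ 137 (mod 671)
299^8 ≡ 137^2 = 18769 ≡ 652 (mod 671)
299^16 ≡ 652^2 = 425104 ≡ 361 (mod 671)
299^32 ≡ 361^2 = 130321 ≡ 147 (mod 671)
299^64 ≡ 147^2 = 21609 ≡ 137 (mod 671)
299^82 = 299^64 · 299^16 · 299^2 ≡ 137 · 361 · 158 (mod 671).
Accumulate the product:
137 · 361 = 49457 ≡ 474
474 · 158 = 74892 ≡ 411

411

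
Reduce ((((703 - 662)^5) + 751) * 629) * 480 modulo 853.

255

703 - 662 = 41
(41)^5 ≡ 35 (mod 853)
35 + 751 = 786
786 * 629 = 494394 ≡ 507 (mod 853)
507 * 480 = 243360 ≡ 255 (mod 853)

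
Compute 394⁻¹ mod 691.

691 = 1·394 + 297
394 = 1·297 + 97
297 = 3·97 + 6
97 = 16·6 + 1
6 = 6·1 + 0
gcd(394, 691) = 1, so the inverse exists.
Bézout: 1 = −65·691 + 114·394.
So 394⁻¹ ≡ 114 (mod 691).

114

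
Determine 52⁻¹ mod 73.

66

By the extended Euclidean algorithm:
73 = 1*52 + 21
52 = 2*21 + 10
21 = 2*10 + 1
10 = 10*1 + 0
gcd(52, 73) = 1, so the inverse exists.
Bézout: 1 = 5*73 − 7*52.
So 52⁻¹ ≡ −7 ≡ 66 (mod 73).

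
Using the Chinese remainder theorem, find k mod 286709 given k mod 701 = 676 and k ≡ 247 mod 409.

98816

701⁻¹ mod 409: 701*402 ≡ 1 (mod 409), so 701⁻¹ ≡ 402.
k = 676 + 701*((247 − 676)*402 mod 409) = 676 + 701*140 = 98816.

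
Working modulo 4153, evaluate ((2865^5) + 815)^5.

1314

(2865)^5 ≡ 1247 (mod 4153)
1247 + 815 = 2062
(2062)^5 ≡ 1314 (mod 4153)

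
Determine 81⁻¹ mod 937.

By the extended Euclidean algorithm:
937 = 11*81 + 46
81 = 1*46 + 35
46 = 1*35 + 11
35 = 3*11 + 2
11 = 5*2 + 1
2 = 2*1 + 0
gcd(81, 937) = 1, so the inverse exists.
Bézout: 1 = 37*937 − 428*81.
So 81⁻¹ ≡ −428 ≡ 509 (mod 937).

509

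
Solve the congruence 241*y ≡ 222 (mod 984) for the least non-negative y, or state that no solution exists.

gcd(241, 984) = 1, so a unique solution mod 984 exists.
241⁻¹ ≡ 49 (mod 984).
y ≡ 49*222 ≡ 54 (mod 984).

54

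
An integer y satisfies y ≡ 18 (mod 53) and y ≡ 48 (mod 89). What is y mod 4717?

53⁻¹ mod 89: 53×42 ≡ 1 (mod 89), so 53⁻¹ ≡ 42.
y = 18 + 53×((48 − 18)×42 mod 89) = 18 + 53×14 = 760.

760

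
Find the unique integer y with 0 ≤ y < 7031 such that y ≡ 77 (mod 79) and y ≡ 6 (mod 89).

1341

79⁻¹ mod 89: 79·80 ≡ 1 (mod 89), so 79⁻¹ ≡ 80.
y = 77 + 79·((6 − 77)·80 mod 89) = 77 + 79·16 = 1341.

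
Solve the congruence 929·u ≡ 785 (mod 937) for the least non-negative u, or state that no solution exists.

gcd(929, 937) = 1, so a unique solution mod 937 exists.
929⁻¹ ≡ 117 (mod 937).
u ≡ 117·785 ≡ 19 (mod 937).

19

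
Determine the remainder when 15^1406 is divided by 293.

95

Using repeated squaring:
1406 in binary is 10101111110, i.e. 1406 = 1024 + 256 + 64 + 32 + 16 + 8 + 4 + 2.
15^1 ≡ 15 (mod 293)
15^2 ≡ 15^2 = 225 (mod 293)
15^4 ≡ 225^2 = 50625 ≡ 229 (mod 293)
15^8 ≡ 229^2 = 52441 ≡ 287 (mod 293)
15^16 ≡ 287^2 = 82369 ≡ 36 (mod 293)
15^32 ≡ 36^2 = 1296 ≡ 124 (mod 293)
15^64 ≡ 124^2 = 15376 ≡ 140 (mod 293)
15^128 ≡ 140^2 = 19600 ≡ 262 (mod 293)
15^256 ≡ 262^2 = 68644 ≡ 82 (mod 293)
15^512 ≡ 82^2 = 6724 ≡ 278 (mod 293)
15^1024 ≡ 278^2 = 77284 ≡ 225 (mod 293)
15^1406 = 15^1024 * 15^256 * 15^64 * 15^32 * 15^16 * 15^8 * 15^4 * 15^2 ≡ 225 * 82 * 140 * 124 * 36 * 287 * 229 * 225 (mod 293).
Accumulate the product:
225 * 82 = 18450 ≡ 284
284 * 140 = 39760 ≡ 205
205 * 124 = 25420 ≡ 222
222 * 36 = 7992 ≡ 81
81 * 287 = 23247 ≡ 100
100 * 229 = 22900 ≡ 46
46 * 225 = 10350 ≡ 95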